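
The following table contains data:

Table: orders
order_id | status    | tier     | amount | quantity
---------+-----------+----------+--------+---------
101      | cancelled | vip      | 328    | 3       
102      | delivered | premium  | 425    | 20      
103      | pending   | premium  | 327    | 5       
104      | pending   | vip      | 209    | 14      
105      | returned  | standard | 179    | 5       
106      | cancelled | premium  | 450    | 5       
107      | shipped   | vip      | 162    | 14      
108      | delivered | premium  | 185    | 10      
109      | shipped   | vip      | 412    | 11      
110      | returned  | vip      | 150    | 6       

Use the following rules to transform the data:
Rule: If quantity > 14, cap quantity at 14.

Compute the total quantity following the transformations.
87

Step 1: 1 records have quantity > 14
Step 2: These records originally summed to 20
Step 3: After capping: 1 × 14 = 14
Step 4: Unaffected records sum: 73
Step 5: Final sum = 14 + 73 = 87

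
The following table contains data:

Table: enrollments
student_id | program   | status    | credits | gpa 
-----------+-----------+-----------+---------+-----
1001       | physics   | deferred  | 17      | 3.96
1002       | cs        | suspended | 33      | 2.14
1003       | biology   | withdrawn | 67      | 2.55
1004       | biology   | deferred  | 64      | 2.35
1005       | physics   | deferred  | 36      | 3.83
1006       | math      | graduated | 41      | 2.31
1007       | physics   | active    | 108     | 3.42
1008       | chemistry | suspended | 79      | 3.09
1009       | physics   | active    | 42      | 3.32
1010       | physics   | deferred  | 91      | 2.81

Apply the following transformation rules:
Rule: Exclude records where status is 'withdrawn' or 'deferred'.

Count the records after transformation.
5

Step 1: Count records to exclude
  - 1 (withdrawn) + 4 (deferred) = 5 records
Step 2: Total records: 10
Step 3: Remaining = 10 - 5 = 5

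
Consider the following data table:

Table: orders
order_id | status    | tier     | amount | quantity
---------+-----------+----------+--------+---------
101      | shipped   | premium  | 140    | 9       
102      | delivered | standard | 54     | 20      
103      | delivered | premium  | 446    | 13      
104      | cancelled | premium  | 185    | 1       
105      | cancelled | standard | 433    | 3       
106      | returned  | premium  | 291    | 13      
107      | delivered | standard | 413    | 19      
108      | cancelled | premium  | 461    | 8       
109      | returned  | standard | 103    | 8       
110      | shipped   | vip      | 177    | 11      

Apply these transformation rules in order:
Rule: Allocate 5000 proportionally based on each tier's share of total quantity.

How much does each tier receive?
premium: 2095.24, standard: 2380.95, vip: 523.81

Step 1: Calculate total quantity = 105
Step 2: Calculate each tier's proportion:
  premium: 44/105 = 41.90% → 2095.24
  standard: 50/105 = 47.62% → 2380.95
  vip: 11/105 = 10.48% → 523.81
Step 3: Verify: sum of allocations ≈ 5000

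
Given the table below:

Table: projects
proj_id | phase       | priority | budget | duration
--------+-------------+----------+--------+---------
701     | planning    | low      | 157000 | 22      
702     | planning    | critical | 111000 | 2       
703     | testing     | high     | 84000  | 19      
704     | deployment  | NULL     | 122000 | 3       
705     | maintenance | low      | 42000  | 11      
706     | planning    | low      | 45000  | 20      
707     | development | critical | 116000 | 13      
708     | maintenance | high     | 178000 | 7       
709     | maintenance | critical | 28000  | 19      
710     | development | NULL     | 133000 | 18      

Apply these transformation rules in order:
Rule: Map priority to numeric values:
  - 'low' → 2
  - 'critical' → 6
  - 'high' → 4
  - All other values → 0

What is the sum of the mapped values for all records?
32

Step 1: Apply mapping to each record
Step 2: Count by status:
  'low': 3 records × 2 = 6
  'critical': 3 records × 6 = 18
  'high': 2 records × 4 = 8
Step 3: Sum all mapped values = 32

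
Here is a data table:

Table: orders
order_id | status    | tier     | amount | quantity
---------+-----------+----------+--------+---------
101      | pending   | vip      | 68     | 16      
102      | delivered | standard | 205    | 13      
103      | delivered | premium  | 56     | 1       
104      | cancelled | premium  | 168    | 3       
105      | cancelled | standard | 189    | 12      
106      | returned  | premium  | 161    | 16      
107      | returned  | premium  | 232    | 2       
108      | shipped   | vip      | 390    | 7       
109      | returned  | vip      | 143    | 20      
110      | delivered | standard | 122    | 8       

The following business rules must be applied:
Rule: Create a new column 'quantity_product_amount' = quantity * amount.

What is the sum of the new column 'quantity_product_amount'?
16187

Step 1: For each record, compute quantity * amount
Example calculations:
  16 * 68 = 1088
  13 * 205 = 2665
  1 * 56 = 56
  ...
Step 2: Sum all derived values
Step 3: Total = 16187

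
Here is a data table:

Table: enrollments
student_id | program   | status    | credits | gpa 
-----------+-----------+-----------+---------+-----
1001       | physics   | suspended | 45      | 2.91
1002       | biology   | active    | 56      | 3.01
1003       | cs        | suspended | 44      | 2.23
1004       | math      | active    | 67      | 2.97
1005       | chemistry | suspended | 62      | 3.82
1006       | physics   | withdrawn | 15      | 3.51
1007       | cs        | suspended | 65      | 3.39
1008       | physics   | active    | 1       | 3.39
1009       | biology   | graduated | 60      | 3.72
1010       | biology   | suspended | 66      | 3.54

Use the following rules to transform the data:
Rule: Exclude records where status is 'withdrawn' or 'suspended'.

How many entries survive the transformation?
4

Step 1: Count records to exclude
  - 1 (withdrawn) + 5 (suspended) = 6 records
Step 2: Total records: 10
Step 3: Remaining = 10 - 6 = 4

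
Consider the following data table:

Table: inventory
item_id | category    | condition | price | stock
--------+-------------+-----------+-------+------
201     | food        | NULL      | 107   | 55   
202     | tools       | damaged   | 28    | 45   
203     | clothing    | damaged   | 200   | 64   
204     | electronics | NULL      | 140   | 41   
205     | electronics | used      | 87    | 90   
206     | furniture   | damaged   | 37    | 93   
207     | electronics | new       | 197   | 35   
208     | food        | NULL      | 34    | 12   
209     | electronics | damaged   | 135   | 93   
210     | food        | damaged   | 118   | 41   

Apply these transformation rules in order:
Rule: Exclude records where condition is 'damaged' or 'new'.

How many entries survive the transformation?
4

Step 1: Count records to exclude
  - 5 (damaged) + 1 (new) = 6 records
Step 2: Total records: 10
Step 3: Remaining = 10 - 6 = 4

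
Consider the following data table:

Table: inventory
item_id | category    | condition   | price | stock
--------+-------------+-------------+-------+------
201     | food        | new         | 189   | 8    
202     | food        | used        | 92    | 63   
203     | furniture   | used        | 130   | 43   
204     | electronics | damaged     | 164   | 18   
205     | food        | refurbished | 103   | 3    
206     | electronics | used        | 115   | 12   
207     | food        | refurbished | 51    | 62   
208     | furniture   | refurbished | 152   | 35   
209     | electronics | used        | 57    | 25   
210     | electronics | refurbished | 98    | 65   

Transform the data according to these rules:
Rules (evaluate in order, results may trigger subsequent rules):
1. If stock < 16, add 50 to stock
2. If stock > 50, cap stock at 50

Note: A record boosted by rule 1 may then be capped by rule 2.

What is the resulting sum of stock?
421

Step 1: Apply rule 1 to records with stock < 16
  - 3 records get bonus of 50
  - Of these, 3 records then exceed 50 and get capped
Step 2: Apply rule 2 to records with stock > 50
  - 3 records (original) are capped
Step 3: Calculate final sum = 421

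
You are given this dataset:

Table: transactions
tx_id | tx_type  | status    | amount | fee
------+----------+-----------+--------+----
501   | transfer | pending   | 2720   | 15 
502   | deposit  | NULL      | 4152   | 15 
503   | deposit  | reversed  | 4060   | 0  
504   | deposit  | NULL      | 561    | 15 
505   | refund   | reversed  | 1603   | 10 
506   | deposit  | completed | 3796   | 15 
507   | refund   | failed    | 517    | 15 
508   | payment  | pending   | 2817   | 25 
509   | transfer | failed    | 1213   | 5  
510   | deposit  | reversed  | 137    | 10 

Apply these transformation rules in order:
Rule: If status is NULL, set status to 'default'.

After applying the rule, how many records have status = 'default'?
2

Step 1: Count records where status IS NULL
Step 2: Found 2 records with NULL status
Step 3: These records will have status set to 'default'
Step 4: Records already having status = 'default': 0
Step 5: Answer: 2 + 0 = 2 records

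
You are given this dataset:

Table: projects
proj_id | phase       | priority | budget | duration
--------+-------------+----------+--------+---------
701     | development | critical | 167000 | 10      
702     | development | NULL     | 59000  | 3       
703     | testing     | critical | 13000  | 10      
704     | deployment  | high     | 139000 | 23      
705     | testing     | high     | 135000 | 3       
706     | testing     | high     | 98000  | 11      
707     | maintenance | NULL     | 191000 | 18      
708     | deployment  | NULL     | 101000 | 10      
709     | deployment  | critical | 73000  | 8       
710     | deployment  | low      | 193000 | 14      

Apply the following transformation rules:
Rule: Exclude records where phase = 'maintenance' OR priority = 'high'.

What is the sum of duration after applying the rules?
55

Step 1: Find records where phase = 'maintenance' OR priority = 'high'
Step 2: 4 records match, summing to 55
Step 3: Original sum: 110
Step 4: Remaining sum = 110 - 55 = 55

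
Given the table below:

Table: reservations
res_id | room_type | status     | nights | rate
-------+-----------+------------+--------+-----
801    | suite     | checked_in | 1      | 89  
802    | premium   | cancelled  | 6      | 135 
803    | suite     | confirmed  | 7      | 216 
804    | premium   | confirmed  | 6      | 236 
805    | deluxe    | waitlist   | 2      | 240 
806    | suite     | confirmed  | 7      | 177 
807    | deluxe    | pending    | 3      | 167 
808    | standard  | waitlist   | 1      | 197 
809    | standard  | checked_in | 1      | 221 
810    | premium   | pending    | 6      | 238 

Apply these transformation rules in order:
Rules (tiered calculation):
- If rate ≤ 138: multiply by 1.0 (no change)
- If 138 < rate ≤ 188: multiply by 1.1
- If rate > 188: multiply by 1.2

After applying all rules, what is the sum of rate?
2220.0

Step 1: Tier 1 (rate ≤ 138): 2 records, sum = 224 × 1.0 = 224.0
Step 2: Tier 2 (138 < rate ≤ 188): 2 records, sum = 344 × 1.1 = 378.4
Step 3: Tier 3 (rate > 188): 6 records, sum = 1348 × 1.2 = 1617.6
Step 4: Final sum = 224.0 + 378.4 + 1617.6 = 2220.0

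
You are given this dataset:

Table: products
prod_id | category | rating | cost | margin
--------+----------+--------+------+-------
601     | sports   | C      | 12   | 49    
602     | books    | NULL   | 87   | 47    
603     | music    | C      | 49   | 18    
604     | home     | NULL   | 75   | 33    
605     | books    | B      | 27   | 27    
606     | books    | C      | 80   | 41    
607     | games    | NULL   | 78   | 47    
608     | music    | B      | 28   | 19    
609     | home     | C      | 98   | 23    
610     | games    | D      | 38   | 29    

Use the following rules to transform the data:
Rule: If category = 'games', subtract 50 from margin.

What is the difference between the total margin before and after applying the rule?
100

Step 1: Original sum of margin = 333
Step 2: 2 records have category = 'games'
Step 3: Each affected record changes by -50
Step 4: Total change = 2 × -50 = -100
Step 5: New sum = 333 + -100 = 233
Step 6: Difference = |233 - 333| = 100
        (Sum decreased by 100)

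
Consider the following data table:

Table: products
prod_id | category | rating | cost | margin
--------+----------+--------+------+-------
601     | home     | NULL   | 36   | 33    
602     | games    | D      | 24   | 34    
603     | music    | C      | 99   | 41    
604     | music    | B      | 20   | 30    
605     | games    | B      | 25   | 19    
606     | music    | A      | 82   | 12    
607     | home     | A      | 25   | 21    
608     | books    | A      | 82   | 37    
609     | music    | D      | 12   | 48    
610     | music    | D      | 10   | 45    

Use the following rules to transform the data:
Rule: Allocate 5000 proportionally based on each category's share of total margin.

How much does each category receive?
books: 578.12, games: 828.12, home: 843.75, music: 2750.0

Step 1: Calculate total margin = 320
Step 2: Calculate each category's proportion:
  books: 37/320 = 11.56% → 578.12
  games: 53/320 = 16.56% → 828.12
  home: 54/320 = 16.88% → 843.75
  music: 176/320 = 55.00% → 2750.0
Step 3: Verify: sum of allocations ≈ 5000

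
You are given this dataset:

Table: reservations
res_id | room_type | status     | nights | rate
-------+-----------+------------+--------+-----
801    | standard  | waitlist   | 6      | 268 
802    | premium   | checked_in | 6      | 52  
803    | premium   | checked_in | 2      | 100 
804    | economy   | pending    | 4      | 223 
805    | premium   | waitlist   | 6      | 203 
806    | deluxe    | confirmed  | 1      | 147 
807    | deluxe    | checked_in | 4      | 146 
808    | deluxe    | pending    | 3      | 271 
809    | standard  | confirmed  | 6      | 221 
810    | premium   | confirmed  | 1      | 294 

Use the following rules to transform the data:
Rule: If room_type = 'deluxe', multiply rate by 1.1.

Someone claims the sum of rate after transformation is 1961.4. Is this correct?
No, the correct result is 1981.4.

Step 1: Calculate the correct sum after transformation
Step 2: Apply multiplier 1.1 to records where room_type = 'deluxe'
Step 3: Correct result = 1981.4
Step 4: Claimed result = 1961.4
Step 5: 1981.4 ≠ 1961.4
Conclusion: The claimed result is incorrect. The correct answer is 1981.4.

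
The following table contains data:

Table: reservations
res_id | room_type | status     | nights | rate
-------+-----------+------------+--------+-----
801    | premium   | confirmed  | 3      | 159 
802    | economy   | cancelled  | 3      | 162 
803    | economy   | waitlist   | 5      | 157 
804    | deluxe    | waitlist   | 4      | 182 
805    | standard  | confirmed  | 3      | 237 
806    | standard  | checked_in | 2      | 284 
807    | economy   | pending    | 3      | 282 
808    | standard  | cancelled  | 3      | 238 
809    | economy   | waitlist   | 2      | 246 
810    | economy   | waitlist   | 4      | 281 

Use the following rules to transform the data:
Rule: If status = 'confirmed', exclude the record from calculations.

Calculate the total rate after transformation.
1832

Step 1: Identify records where status = 'confirmed'
Step 2: The excluded records sum to 396
Step 3: Original total rate = 2228
Step 4: Remaining total = 2228 - 396 = 1832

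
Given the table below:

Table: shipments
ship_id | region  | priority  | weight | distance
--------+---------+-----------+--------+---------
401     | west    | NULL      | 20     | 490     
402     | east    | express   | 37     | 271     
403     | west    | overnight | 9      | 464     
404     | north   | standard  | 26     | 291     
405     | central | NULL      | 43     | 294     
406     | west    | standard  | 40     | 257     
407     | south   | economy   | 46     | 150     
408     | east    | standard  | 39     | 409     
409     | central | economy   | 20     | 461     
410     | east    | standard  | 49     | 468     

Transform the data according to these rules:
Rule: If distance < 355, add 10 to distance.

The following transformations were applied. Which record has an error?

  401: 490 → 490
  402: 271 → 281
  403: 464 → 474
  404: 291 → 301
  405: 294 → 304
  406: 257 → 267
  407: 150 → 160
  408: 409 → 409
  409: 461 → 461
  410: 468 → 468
Record 403 has an error. The correct transformed value should be 464, not 474.

Step 1: Check each record against the rule
Step 2: Record 403 has distance = 464
Step 3: Since 464 >= 355, the bonus should not have been applied
Step 4: Correct value = 464, but claimed value = 474
Conclusion: Record 403 has the error.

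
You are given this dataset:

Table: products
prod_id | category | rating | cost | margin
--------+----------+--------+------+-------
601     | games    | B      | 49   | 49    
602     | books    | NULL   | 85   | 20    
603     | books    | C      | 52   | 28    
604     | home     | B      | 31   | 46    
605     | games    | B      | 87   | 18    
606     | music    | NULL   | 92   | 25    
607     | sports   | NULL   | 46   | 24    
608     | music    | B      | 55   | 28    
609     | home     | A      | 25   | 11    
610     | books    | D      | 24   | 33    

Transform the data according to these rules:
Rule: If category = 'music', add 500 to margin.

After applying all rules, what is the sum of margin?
1282

Step 1: Count records where category = 'music': 2
Step 2: Total bonus added: 2 × 500 = 1000
Step 3: Original sum of margin: 282
Step 4: Final sum = 282 + 1000 = 1282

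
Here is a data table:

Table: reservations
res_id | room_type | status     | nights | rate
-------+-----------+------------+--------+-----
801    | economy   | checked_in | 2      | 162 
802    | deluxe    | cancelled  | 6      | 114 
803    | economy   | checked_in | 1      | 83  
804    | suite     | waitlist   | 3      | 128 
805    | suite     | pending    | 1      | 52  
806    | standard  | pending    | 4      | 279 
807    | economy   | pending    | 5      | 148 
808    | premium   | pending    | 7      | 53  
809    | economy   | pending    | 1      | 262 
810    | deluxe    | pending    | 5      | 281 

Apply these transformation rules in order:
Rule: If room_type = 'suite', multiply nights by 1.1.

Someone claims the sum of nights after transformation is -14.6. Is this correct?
No, the correct result is 35.4.

Step 1: Calculate the correct sum after transformation
Step 2: Apply multiplier 1.1 to records where room_type = 'suite'
Step 3: Correct result = 35.4
Step 4: Claimed result = -14.6
Step 5: 35.4 ≠ -14.6
Conclusion: The claimed result is incorrect. The correct answer is 35.4.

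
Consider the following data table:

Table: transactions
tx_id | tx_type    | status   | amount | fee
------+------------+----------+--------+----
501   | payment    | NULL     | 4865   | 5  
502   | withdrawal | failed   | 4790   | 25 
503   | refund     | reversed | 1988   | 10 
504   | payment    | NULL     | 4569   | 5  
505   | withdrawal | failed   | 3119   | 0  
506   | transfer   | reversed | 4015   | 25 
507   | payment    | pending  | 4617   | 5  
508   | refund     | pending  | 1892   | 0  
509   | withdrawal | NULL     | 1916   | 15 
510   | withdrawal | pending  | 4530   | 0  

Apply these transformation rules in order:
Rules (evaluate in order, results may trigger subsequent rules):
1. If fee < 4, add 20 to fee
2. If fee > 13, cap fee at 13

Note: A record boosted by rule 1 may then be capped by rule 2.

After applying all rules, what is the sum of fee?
103

Step 1: Apply rule 1 to records with fee < 4
  - 3 records get bonus of 20
  - Of these, 3 records then exceed 13 and get capped
Step 2: Apply rule 2 to records with fee > 13
  - 3 records (original) are capped
Step 3: Calculate final sum = 103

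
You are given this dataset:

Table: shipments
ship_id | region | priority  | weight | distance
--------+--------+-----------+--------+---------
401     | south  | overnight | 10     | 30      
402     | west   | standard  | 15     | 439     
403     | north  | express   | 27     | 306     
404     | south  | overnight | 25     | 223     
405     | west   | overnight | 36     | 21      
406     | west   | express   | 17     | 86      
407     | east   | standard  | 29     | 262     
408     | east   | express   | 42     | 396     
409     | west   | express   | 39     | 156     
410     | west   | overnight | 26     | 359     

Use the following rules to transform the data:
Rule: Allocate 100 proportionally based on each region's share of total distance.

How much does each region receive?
east: 28.88, north: 13.43, south: 11.11, west: 46.58

Step 1: Calculate total distance = 2278
Step 2: Calculate each region's proportion:
  east: 658/2278 = 28.88% → 28.88
  north: 306/2278 = 13.43% → 13.43
  south: 253/2278 = 11.11% → 11.11
  west: 1061/2278 = 46.58% → 46.58
Step 3: Verify: sum of allocations ≈ 100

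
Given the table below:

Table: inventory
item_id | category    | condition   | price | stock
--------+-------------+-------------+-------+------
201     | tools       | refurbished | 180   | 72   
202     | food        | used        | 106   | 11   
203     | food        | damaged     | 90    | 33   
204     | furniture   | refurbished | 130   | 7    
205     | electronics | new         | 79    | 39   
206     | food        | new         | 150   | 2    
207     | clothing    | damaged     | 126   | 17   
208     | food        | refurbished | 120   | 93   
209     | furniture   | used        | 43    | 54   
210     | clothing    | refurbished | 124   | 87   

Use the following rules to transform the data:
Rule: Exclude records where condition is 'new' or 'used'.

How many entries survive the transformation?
6

Step 1: Count records to exclude
  - 2 (new) + 2 (used) = 4 records
Step 2: Total records: 10
Step 3: Remaining = 10 - 4 = 6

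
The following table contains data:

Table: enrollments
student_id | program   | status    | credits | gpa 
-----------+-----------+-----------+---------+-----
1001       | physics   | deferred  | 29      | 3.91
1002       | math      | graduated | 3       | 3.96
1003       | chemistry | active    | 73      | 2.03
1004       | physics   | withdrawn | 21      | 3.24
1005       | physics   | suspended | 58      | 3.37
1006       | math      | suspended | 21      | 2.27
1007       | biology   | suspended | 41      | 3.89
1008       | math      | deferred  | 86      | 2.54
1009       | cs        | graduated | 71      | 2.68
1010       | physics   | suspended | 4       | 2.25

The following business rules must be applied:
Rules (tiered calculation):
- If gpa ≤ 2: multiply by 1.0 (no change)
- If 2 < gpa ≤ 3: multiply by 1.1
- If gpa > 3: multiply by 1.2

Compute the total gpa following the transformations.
34.99

Step 1: Tier 1 (gpa ≤ 2): 0 records, sum = 0 × 1.0 = 0.0
Step 2: Tier 2 (2 < gpa ≤ 3): 5 records, sum = 11.77 × 1.1 = 12.95
Step 3: Tier 3 (gpa > 3): 5 records, sum = 18.37 × 1.2 = 22.04
Step 4: Final sum = 0.0 + 12.95 + 22.04 = 34.99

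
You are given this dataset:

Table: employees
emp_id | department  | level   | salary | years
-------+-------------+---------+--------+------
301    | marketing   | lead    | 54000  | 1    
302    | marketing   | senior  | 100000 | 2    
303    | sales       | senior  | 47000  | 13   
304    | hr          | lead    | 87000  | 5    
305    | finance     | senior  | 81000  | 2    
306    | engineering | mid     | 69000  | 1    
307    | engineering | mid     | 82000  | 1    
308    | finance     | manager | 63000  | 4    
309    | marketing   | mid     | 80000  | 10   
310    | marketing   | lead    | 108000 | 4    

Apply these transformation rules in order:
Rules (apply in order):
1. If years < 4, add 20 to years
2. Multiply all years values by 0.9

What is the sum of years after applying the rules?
128.7

Step 1: Apply Rule 1 - Add 20 to records with years < 4
  - 5 records affected: 7 + (5 × 20) = 107
  - Unaffected records: 36
  - Sum after Rule 1: 143
Step 2: Apply Rule 2 - Multiply all by 0.9
  - 143 × 0.9 = 128.7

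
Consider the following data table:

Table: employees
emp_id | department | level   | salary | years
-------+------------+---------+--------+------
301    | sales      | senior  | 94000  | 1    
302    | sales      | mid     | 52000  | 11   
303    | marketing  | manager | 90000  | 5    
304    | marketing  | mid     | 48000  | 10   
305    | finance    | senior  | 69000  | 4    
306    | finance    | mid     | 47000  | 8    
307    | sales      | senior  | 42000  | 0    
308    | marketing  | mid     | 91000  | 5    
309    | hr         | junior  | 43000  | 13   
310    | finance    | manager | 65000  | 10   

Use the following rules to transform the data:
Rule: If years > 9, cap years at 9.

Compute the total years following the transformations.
59

Step 1: 4 records have years > 9
Step 2: These records originally summed to 44
Step 3: After capping: 4 × 9 = 36
Step 4: Unaffected records sum: 23
Step 5: Final sum = 36 + 23 = 59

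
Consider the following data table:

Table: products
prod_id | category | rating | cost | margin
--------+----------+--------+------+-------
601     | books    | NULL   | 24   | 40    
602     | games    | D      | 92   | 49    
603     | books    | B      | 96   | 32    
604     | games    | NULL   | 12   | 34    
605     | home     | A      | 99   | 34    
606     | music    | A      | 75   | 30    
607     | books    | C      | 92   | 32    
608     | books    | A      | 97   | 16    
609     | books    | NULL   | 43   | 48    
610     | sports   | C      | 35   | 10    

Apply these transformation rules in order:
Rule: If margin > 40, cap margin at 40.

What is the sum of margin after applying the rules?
308

Step 1: 2 records have margin > 40
Step 2: These records originally summed to 97
Step 3: After capping: 2 × 40 = 80
Step 4: Unaffected records sum: 228
Step 5: Final sum = 80 + 228 = 308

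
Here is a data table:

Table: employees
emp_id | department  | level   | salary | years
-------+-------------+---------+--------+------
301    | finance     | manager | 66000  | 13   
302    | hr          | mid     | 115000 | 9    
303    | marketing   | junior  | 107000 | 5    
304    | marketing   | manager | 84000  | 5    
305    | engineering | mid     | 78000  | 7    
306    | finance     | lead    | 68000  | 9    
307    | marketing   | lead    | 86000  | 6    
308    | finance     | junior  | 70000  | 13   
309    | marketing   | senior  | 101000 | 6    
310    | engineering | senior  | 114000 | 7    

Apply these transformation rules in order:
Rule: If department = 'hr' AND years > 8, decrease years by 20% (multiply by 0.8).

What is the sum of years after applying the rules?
78.2

Step 1: Find records where department = 'hr' AND years > 8
Step 2: 1 records match, summing to 9
Step 3: After multiplier: 9 × 0.8 = 7.2
Step 4: Unaffected records sum: 71
Step 5: Final sum = 7.2 + 71 = 78.2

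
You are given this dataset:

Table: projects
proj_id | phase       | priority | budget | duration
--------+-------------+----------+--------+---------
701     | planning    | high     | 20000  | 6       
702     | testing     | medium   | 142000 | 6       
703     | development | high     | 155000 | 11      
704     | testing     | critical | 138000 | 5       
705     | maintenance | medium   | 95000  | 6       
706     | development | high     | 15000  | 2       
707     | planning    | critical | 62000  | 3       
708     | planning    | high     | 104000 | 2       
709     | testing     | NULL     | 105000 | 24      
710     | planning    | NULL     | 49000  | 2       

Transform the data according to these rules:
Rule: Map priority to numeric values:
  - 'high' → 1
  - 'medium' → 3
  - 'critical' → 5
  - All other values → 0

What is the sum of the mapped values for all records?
20

Step 1: Apply mapping to each record
Step 2: Count by status:
  'high': 4 records × 1 = 4
  'medium': 2 records × 3 = 6
  'critical': 2 records × 5 = 10
Step 3: Sum all mapped values = 20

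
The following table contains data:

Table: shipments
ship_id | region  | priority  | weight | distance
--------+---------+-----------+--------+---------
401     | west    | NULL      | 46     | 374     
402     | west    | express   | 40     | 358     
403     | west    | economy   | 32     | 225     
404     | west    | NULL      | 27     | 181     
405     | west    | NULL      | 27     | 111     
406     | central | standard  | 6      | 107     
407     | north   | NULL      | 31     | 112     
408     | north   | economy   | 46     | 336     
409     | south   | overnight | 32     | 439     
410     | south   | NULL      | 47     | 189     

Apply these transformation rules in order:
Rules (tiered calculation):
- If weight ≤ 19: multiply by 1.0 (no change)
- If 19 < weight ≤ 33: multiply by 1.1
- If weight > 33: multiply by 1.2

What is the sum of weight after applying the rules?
384.7

Step 1: Tier 1 (weight ≤ 19): 1 records, sum = 6 × 1.0 = 6.0
Step 2: Tier 2 (19 < weight ≤ 33): 5 records, sum = 149 × 1.1 = 163.9
Step 3: Tier 3 (weight > 33): 4 records, sum = 179 × 1.2 = 214.8
Step 4: Final sum = 6.0 + 163.9 + 214.8 = 384.7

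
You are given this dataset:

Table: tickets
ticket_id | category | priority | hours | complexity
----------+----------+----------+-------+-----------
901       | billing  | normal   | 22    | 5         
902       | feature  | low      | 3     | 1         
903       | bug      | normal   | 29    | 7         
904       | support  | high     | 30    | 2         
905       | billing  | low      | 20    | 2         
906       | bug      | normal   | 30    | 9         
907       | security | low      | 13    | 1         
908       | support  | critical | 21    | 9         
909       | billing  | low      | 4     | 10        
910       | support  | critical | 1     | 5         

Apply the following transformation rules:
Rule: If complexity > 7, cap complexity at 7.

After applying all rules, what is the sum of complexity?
44

Step 1: 3 records have complexity > 7
Step 2: These records originally summed to 28
Step 3: After capping: 3 × 7 = 21
Step 4: Unaffected records sum: 23
Step 5: Final sum = 21 + 23 = 44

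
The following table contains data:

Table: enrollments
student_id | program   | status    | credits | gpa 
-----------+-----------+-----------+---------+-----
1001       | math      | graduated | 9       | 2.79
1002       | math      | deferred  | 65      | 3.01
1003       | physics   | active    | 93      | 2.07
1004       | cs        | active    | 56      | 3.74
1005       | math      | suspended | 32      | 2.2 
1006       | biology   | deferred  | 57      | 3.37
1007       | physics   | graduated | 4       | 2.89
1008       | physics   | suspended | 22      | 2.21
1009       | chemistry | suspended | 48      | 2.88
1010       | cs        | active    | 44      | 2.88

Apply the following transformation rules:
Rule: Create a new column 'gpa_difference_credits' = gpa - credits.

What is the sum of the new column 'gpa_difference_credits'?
-401.96

Step 1: For each record, compute gpa - credits
Example calculations:
  2.79 - 9 = -6.21
  3.01 - 65 = -61.99
  2.07 - 93 = -90.93
  ...
Step 2: Sum all derived values
Step 3: Total = -401.96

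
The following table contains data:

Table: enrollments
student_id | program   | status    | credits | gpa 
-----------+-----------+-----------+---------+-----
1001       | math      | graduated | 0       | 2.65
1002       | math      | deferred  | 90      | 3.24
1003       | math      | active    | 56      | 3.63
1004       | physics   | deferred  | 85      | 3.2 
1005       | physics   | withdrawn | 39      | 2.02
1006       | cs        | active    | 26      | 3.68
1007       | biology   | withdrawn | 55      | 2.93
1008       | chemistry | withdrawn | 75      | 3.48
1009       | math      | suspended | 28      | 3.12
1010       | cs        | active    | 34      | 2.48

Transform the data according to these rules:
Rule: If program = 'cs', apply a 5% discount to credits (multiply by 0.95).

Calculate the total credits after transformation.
485.0

Step 1: Records with program = 'cs' have total credits = 60
Step 2: Apply multiplier: 60 × 0.95 = 57.0
Step 3: Other records total: 428
Step 4: Final sum = 57.0 + 428 = 485.0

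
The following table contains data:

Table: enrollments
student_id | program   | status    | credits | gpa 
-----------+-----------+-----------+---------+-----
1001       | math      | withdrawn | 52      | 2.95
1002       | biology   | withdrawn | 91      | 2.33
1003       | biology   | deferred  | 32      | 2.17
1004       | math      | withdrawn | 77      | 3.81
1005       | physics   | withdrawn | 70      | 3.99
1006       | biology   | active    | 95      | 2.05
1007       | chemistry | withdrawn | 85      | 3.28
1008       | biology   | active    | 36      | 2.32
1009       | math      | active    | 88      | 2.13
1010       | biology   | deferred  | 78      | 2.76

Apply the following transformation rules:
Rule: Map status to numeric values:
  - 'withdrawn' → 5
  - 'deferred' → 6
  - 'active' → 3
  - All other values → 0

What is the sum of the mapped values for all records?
46

Step 1: Apply mapping to each record
Step 2: Count by status:
  'withdrawn': 5 records × 5 = 25
  'deferred': 2 records × 6 = 12
  'active': 3 records × 3 = 9
Step 3: Sum all mapped values = 46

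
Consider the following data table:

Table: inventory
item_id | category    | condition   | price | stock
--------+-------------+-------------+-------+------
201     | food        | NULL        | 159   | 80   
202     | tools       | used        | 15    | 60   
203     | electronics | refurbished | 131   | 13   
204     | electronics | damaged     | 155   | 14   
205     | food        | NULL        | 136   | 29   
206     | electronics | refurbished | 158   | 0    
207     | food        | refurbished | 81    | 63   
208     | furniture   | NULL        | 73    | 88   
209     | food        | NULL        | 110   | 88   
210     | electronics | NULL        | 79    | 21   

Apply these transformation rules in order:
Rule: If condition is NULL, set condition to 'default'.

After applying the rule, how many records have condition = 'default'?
5

Step 1: Count records where condition IS NULL
Step 2: Found 5 records with NULL condition
Step 3: These records will have condition set to 'default'
Step 4: Records already having condition = 'default': 0
Step 5: Answer: 5 + 0 = 5 records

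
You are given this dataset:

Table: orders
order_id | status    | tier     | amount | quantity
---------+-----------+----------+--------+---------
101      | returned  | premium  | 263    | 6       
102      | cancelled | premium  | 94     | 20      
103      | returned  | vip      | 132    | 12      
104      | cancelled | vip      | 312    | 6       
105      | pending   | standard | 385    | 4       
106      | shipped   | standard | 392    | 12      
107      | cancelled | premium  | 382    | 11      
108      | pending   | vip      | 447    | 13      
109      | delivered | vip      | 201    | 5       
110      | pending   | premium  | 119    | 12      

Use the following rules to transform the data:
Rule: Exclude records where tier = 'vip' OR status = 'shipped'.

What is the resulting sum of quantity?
53

Step 1: Find records where tier = 'vip' OR status = 'shipped'
Step 2: 5 records match, summing to 48
Step 3: Original sum: 101
Step 4: Remaining sum = 101 - 48 = 53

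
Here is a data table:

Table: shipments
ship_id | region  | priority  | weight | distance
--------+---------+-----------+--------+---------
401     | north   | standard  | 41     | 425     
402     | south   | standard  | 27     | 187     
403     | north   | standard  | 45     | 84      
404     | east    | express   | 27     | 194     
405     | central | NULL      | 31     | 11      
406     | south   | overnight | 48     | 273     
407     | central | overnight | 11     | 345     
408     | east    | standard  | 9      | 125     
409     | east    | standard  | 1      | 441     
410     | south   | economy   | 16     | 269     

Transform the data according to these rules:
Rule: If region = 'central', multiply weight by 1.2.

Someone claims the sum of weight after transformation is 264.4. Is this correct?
Yes, the result is correct.

Step 1: Calculate the correct sum after transformation
Step 2: Apply multiplier 1.2 to records where region = 'central'
Step 3: Correct result = 264.4
Step 4: Claimed result = 264.4
Step 5: 264.4 = 264.4 ✓
Conclusion: The claimed result is correct.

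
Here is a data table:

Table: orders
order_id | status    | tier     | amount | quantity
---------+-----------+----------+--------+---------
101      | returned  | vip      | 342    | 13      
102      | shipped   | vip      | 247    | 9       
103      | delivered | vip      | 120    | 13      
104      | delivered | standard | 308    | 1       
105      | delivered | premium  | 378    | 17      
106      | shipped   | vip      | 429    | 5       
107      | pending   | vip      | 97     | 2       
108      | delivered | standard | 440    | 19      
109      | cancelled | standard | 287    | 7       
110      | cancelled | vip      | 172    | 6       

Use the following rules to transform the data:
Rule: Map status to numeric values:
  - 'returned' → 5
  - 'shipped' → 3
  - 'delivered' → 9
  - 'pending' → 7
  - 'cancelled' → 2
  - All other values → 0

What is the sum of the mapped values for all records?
58

Step 1: Apply mapping to each record
Step 2: Count by status:
  'returned': 1 records × 5 = 5
  'shipped': 2 records × 3 = 6
  'delivered': 4 records × 9 = 36
  'pending': 1 records × 7 = 7
  'cancelled': 2 records × 2 = 4
Step 3: Sum all mapped values = 58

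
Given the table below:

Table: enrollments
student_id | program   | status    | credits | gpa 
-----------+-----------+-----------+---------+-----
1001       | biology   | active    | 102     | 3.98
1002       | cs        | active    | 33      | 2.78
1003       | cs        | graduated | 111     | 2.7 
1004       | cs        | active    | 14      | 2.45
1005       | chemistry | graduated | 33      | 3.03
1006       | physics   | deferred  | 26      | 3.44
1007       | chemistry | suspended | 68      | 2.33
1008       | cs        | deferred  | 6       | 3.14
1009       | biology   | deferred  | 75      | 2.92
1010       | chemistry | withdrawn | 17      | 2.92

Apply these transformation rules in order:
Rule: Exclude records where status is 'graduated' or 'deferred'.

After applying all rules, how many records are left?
5

Step 1: Count records to exclude
  - 2 (graduated) + 3 (deferred) = 5 records
Step 2: Total records: 10
Step 3: Remaining = 10 - 5 = 5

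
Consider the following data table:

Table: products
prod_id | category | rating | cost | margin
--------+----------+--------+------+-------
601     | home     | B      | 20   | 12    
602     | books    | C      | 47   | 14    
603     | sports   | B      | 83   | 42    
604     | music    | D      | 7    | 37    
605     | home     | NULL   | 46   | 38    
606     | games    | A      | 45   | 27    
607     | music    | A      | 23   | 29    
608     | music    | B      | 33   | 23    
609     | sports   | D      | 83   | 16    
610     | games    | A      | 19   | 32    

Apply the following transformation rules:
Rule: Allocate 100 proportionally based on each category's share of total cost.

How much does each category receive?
books: 11.58, games: 15.76, home: 16.26, music: 15.52, sports: 40.89

Step 1: Calculate total cost = 406
Step 2: Calculate each category's proportion:
  books: 47/406 = 11.58% → 11.58
  games: 64/406 = 15.76% → 15.76
  home: 66/406 = 16.26% → 16.26
  music: 63/406 = 15.52% → 15.52
  sports: 166/406 = 40.89% → 40.89
Step 3: Verify: sum of allocations ≈ 100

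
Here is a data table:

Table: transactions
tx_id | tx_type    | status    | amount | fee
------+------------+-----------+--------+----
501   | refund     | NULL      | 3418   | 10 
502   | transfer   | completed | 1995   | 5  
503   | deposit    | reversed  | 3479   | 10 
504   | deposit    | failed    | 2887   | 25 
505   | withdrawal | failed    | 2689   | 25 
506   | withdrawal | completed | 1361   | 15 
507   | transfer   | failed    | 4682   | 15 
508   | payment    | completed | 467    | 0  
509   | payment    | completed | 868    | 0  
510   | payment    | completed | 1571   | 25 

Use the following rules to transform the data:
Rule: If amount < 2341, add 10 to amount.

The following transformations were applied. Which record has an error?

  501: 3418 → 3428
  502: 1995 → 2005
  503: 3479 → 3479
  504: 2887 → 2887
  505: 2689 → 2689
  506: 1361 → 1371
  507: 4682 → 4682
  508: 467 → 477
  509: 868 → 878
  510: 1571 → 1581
Record 501 has an error. The correct transformed value should be 3418, not 3428.

Step 1: Check each record against the rule
Step 2: Record 501 has amount = 3418
Step 3: Since 3418 >= 2341, the bonus should not have been applied
Step 4: Correct value = 3418, but claimed value = 3428
Conclusion: Record 501 has the error.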